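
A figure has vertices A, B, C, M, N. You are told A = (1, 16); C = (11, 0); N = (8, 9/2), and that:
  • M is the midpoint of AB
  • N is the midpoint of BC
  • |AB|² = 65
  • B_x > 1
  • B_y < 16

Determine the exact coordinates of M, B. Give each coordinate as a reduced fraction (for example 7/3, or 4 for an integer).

M = (3, 25/2)
B = (5, 9)

1. B_x = 5  [B = 2·N−C = 2·(8, 9/2)−(11, 0)]
2. B_y = 9  [B = 2·N−C = 2·(8, 9/2)−(11, 0)]
   so B = (5, 9)
3. M_x = 3  [2·M = A+B = (1, 16)+(5, 9)]
4. M_y = 25/2  [2·M = A+B = (1, 16)+(5, 9)]
   so M = (3, 25/2)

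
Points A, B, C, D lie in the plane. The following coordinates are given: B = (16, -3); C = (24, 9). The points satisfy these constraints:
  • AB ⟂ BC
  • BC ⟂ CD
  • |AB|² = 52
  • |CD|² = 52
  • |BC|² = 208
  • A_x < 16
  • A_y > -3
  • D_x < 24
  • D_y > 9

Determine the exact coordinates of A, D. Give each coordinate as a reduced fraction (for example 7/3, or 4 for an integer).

1. A_x = 10  [[AB ⟂ BC ⇒ -8x-12y+92=0] ∩ [|A−(16, -3)|²=52]]
2. A_y = 1  [[AB ⟂ BC ⇒ -8x-12y+92=0] ∩ [|A−(16, -3)|²=52]]
   so A = (10, 1)
3. D_x = 18  [[BC ⟂ CD ⇒ 8x+12y-300=0] ∩ [|D−(24, 9)|²=52]]
4. D_y = 13  [[BC ⟂ CD ⇒ 8x+12y-300=0] ∩ [|D−(24, 9)|²=52]]
   so D = (18, 13)

A = (10, 1)
D = (18, 13)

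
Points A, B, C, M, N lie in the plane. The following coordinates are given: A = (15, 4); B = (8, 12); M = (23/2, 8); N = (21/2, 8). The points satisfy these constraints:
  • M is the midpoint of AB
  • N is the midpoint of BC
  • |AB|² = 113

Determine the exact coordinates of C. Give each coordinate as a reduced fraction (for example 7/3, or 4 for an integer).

C = (13, 4)

1. C_x = 13  [C = 2·N−B = 2·(21/2, 8)−(8, 12)]
2. C_y = 4  [C = 2·N−B = 2·(21/2, 8)−(8, 12)]
   so C = (13, 4)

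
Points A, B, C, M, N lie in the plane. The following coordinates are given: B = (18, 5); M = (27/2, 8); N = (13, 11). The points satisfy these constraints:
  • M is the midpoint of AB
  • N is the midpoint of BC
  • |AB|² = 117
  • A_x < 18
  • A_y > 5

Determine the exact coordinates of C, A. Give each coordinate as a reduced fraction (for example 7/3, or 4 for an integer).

C = (8, 17)
A = (9, 11)

1. A_x = 9  [A = 2·M−B = 2·(27/2, 8)−(18, 5)]
2. A_y = 11  [A = 2·M−B = 2·(27/2, 8)−(18, 5)]
   so A = (9, 11)
3. C_x = 8  [C = 2·N−B = 2·(13, 11)−(18, 5)]
4. C_y = 17  [C = 2·N−B = 2·(13, 11)−(18, 5)]
   so C = (8, 17)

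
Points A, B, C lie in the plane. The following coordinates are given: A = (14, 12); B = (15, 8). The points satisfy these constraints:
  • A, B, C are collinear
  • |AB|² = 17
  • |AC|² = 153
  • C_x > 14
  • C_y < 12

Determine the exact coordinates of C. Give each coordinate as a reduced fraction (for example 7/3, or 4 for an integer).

C = (17, 0)

1. C_x = 17  [[A, B, C are collinear ⇒ 4x+1y-68=0] ∩ [|C−(14, 12)|²=153]]
2. C_y = 0  [[A, B, C are collinear ⇒ 4x+1y-68=0] ∩ [|C−(14, 12)|²=153]]
   so C = (17, 0)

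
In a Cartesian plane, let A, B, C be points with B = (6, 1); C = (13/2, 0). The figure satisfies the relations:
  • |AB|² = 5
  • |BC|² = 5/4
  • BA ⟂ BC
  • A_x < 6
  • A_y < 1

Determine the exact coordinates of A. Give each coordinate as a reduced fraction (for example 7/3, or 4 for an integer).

A = (4, 0)

1. A_x = 4  [[BA ⟂ BC ⇒ 1/2x-1y-2=0] ∩ [|A−(6, 1)|²=5]]
2. A_y = 0  [[BA ⟂ BC ⇒ 1/2x-1y-2=0] ∩ [|A−(6, 1)|²=5]]
   so A = (4, 0)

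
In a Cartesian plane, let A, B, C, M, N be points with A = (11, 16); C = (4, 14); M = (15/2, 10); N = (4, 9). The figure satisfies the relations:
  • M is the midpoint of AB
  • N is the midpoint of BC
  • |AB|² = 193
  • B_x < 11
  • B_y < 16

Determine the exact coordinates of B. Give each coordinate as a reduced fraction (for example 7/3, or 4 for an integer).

1. B_x = 4  [B = 2·M−A = 2·(15/2, 10)−(11, 16)]
2. B_y = 4  [B = 2·M−A = 2·(15/2, 10)−(11, 16)]
   so B = (4, 4)

B = (4, 4)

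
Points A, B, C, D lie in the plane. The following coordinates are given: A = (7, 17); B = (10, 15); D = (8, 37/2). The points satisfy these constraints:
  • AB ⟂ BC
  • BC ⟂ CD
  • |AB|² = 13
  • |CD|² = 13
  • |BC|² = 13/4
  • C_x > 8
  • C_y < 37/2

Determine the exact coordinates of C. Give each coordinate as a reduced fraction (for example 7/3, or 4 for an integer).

C = (11, 33/2)

1. C_x = 11  [[AB ⟂ BC ⇒ 3x-2y=0] ∩ [|C−(8, 37/2)|²=13]]
2. C_y = 33/2  [[AB ⟂ BC ⇒ 3x-2y=0] ∩ [|C−(8, 37/2)|²=13]]
   so C = (11, 33/2)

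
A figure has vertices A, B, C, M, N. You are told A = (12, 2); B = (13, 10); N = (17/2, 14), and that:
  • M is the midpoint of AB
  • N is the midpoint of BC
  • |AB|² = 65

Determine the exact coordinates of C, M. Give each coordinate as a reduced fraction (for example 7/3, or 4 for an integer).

C = (4, 18)
M = (25/2, 6)

1. M_x = 25/2  [2·M = A+B = (12, 2)+(13, 10)]
2. M_y = 6  [2·M = A+B = (12, 2)+(13, 10)]
   so M = (25/2, 6)
3. C_x = 4  [C = 2·N−B = 2·(17/2, 14)−(13, 10)]
4. C_y = 18  [C = 2·N−B = 2·(17/2, 14)−(13, 10)]
   so C = (4, 18)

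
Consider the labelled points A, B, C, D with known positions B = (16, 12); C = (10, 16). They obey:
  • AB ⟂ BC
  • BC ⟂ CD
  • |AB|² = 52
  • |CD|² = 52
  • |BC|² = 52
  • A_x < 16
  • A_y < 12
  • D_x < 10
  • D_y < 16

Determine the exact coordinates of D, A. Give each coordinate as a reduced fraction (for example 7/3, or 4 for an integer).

D = (6, 10)
A = (12, 6)

1. D_x = 6  [[BC ⟂ CD ⇒ -6x+4y-4=0] ∩ [|D−(10, 16)|²=52]]
2. D_y = 10  [[BC ⟂ CD ⇒ -6x+4y-4=0] ∩ [|D−(10, 16)|²=52]]
   so D = (6, 10)
3. A_x = 12  [[AB ⟂ BC ⇒ 6x-4y-48=0] ∩ [|A−(16, 12)|²=52]]
4. A_y = 6  [[AB ⟂ BC ⇒ 6x-4y-48=0] ∩ [|A−(16, 12)|²=52]]
   so A = (12, 6)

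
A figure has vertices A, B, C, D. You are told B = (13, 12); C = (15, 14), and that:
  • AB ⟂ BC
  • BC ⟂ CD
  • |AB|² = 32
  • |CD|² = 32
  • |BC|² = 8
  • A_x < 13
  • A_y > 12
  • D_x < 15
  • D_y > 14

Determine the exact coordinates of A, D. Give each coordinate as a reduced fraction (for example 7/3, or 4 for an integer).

A = (9, 16)
D = (11, 18)

1. A_x = 9  [[AB ⟂ BC ⇒ -2x-2y+50=0] ∩ [|A−(13, 12)|²=32]]
2. A_y = 16  [[AB ⟂ BC ⇒ -2x-2y+50=0] ∩ [|A−(13, 12)|²=32]]
   so A = (9, 16)
3. D_x = 11  [[BC ⟂ CD ⇒ 2x+2y-58=0] ∩ [|D−(15, 14)|²=32]]
4. D_y = 18  [[BC ⟂ CD ⇒ 2x+2y-58=0] ∩ [|D−(15, 14)|²=32]]
   so D = (11, 18)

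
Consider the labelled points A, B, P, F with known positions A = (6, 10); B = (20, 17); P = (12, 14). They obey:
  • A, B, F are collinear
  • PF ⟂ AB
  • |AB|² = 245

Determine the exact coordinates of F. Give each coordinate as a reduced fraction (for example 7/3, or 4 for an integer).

1. F_x = 62/5  [[A, B, F are collinear ⇒ -7x+14y-98=0] ∩ [PF ⟂ AB ⇒ 14x+7y-266=0]]
2. F_y = 66/5  [[A, B, F are collinear ⇒ -7x+14y-98=0] ∩ [PF ⟂ AB ⇒ 14x+7y-266=0]]
   so F = (62/5, 66/5)

F = (62/5, 66/5)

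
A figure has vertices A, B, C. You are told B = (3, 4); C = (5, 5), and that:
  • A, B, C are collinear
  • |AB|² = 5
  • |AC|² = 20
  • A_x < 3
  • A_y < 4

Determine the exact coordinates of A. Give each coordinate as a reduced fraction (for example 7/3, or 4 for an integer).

1. A_x = 1  [[A, B, C are collinear ⇒ -1x+2y-5=0] ∩ [|A−(3, 4)|²=5]]
2. A_y = 3  [[A, B, C are collinear ⇒ -1x+2y-5=0] ∩ [|A−(3, 4)|²=5]]
   so A = (1, 3)

A = (1, 3)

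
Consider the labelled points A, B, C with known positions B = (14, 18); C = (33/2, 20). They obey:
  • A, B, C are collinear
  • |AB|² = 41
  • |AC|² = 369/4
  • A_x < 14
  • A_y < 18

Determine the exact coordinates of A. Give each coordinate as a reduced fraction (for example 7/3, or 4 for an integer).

1. A_x = 9  [[A, B, C are collinear ⇒ -2x+5/2y-17=0] ∩ [|A−(14, 18)|²=41]]
2. A_y = 14  [[A, B, C are collinear ⇒ -2x+5/2y-17=0] ∩ [|A−(14, 18)|²=41]]
   so A = (9, 14)

A = (9, 14)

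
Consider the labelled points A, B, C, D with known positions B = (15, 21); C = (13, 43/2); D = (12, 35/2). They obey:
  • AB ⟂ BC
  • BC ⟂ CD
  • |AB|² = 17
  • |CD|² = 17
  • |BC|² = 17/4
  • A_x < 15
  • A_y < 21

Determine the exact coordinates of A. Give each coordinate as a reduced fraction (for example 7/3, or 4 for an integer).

1. A_x = 14  [[AB ⟂ BC ⇒ 2x-1/2y-39/2=0] ∩ [|A−(15, 21)|²=17]]
2. A_y = 17  [[AB ⟂ BC ⇒ 2x-1/2y-39/2=0] ∩ [|A−(15, 21)|²=17]]
   so A = (14, 17)

A = (14, 17)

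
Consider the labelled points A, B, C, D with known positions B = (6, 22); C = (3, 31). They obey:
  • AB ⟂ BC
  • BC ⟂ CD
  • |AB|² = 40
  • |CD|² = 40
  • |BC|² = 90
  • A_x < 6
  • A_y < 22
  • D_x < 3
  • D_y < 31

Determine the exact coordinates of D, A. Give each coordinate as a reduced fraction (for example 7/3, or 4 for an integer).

1. D_x = -3  [[BC ⟂ CD ⇒ -3x+9y-270=0] ∩ [|D−(3, 31)|²=40]]
2. D_y = 29  [[BC ⟂ CD ⇒ -3x+9y-270=0] ∩ [|D−(3, 31)|²=40]]
   so D = (-3, 29)
3. A_x = 0  [[AB ⟂ BC ⇒ 3x-9y+180=0] ∩ [|A−(6, 22)|²=40]]
4. A_y = 20  [[AB ⟂ BC ⇒ 3x-9y+180=0] ∩ [|A−(6, 22)|²=40]]
   so A = (0, 20)

D = (-3, 29)
A = (0, 20)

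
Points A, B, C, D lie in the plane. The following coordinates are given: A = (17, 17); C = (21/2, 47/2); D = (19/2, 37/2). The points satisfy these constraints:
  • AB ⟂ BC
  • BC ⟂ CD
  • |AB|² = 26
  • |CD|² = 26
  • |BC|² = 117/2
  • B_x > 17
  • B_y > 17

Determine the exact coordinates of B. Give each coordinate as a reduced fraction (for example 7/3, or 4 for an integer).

B = (18, 22)

1. B_x = 18  [[BC ⟂ CD ⇒ 1x+5y-128=0] ∩ [|B−(17, 17)|²=26]]
2. B_y = 22  [[BC ⟂ CD ⇒ 1x+5y-128=0] ∩ [|B−(17, 17)|²=26]]
   so B = (18, 22)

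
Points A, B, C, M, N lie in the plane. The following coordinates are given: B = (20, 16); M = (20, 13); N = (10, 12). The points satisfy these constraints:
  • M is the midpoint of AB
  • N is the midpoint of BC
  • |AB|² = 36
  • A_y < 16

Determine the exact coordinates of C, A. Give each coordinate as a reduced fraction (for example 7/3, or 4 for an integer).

1. A_x = 20  [A = 2·M−B = 2·(20, 13)−(20, 16)]
2. A_y = 10  [A = 2·M−B = 2·(20, 13)−(20, 16)]
   so A = (20, 10)
3. C_x = 0  [C = 2·N−B = 2·(10, 12)−(20, 16)]
4. C_y = 8  [C = 2·N−B = 2·(10, 12)−(20, 16)]
   so C = (0, 8)

C = (0, 8)
A = (20, 10)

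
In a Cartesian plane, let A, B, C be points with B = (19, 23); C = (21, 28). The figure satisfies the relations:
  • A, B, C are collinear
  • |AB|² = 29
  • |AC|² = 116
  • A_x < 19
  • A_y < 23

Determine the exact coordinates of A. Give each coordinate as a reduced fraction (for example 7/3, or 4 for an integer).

1. A_x = 17  [[A, B, C are collinear ⇒ -5x+2y+49=0] ∩ [|A−(19, 23)|²=29]]
2. A_y = 18  [[A, B, C are collinear ⇒ -5x+2y+49=0] ∩ [|A−(19, 23)|²=29]]
   so A = (17, 18)

A = (17, 18)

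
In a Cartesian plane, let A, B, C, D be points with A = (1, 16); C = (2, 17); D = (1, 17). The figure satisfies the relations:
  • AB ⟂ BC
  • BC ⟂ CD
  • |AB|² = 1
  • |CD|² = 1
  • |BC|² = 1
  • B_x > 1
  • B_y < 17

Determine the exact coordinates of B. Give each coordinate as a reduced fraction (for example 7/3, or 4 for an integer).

1. B_x = 2  [[BC ⟂ CD ⇒ 1x-2=0] ∩ [|B−(1, 16)|²=1]]
2. B_y = 16  [[BC ⟂ CD ⇒ 1x-2=0] ∩ [|B−(1, 16)|²=1]]
   so B = (2, 16)

B = (2, 16)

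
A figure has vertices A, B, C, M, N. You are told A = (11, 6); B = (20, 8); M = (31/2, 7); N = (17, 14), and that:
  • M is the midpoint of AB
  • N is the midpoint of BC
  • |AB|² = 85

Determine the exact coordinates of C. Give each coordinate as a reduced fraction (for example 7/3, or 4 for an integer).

1. C_x = 14  [C = 2·N−B = 2·(17, 14)−(20, 8)]
2. C_y = 20  [C = 2·N−B = 2·(17, 14)−(20, 8)]
   so C = (14, 20)

C = (14, 20)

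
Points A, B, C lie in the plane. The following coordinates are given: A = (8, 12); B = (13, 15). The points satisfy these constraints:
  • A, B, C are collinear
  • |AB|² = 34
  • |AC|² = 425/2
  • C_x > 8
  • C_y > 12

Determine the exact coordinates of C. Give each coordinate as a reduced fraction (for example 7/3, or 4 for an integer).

1. C_x = 41/2  [[A, B, C are collinear ⇒ -3x+5y-36=0] ∩ [|C−(8, 12)|²=425/2]]
2. C_y = 39/2  [[A, B, C are collinear ⇒ -3x+5y-36=0] ∩ [|C−(8, 12)|²=425/2]]
   so C = (41/2, 39/2)

C = (41/2, 39/2)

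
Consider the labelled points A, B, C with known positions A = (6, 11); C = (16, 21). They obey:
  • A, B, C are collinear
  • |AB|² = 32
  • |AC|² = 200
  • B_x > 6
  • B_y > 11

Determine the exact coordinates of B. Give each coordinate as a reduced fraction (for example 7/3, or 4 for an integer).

B = (10, 15)

1. B_x = 10  [[A, B, C are collinear ⇒ 10x-10y+50=0] ∩ [|B−(6, 11)|²=32]]
2. B_y = 15  [[A, B, C are collinear ⇒ 10x-10y+50=0] ∩ [|B−(6, 11)|²=32]]
   so B = (10, 15)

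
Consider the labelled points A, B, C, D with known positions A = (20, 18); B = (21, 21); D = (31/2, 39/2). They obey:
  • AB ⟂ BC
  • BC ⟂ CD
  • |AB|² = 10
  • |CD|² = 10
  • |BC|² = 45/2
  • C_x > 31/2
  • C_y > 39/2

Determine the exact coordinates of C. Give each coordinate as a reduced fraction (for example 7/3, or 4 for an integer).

1. C_x = 33/2  [[AB ⟂ BC ⇒ 1x+3y-84=0] ∩ [|C−(31/2, 39/2)|²=10]]
2. C_y = 45/2  [[AB ⟂ BC ⇒ 1x+3y-84=0] ∩ [|C−(31/2, 39/2)|²=10]]
   so C = (33/2, 45/2)

C = (33/2, 45/2)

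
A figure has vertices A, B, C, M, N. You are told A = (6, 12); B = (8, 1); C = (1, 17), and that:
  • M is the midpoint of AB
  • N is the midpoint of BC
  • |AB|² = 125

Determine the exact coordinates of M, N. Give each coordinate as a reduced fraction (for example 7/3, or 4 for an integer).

1. M_x = 7  [2·M = A+B = (6, 12)+(8, 1)]
2. M_y = 13/2  [2·M = A+B = (6, 12)+(8, 1)]
   so M = (7, 13/2)
3. N_x = 9/2  [2·N = B+C = (8, 1)+(1, 17)]
4. N_y = 9  [2·N = B+C = (8, 1)+(1, 17)]
   so N = (9/2, 9)

M = (7, 13/2)
N = (9/2, 9)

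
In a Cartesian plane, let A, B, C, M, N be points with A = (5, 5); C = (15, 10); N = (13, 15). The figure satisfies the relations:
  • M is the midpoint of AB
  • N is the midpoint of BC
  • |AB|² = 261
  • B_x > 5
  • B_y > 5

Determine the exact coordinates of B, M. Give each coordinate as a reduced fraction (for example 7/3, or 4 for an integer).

1. B_x = 11  [B = 2·N−C = 2·(13, 15)−(15, 10)]
2. B_y = 20  [B = 2·N−C = 2·(13, 15)−(15, 10)]
   so B = (11, 20)
3. M_x = 8  [2·M = A+B = (5, 5)+(11, 20)]
4. M_y = 25/2  [2·M = A+B = (5, 5)+(11, 20)]
   so M = (8, 25/2)

B = (11, 20)
M = (8, 25/2)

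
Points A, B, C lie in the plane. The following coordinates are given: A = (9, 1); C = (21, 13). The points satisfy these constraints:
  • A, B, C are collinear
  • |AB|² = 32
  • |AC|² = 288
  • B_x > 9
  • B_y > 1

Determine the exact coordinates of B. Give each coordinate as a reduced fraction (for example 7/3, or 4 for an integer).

1. B_x = 13  [[A, B, C are collinear ⇒ 12x-12y-96=0] ∩ [|B−(9, 1)|²=32]]
2. B_y = 5  [[A, B, C are collinear ⇒ 12x-12y-96=0] ∩ [|B−(9, 1)|²=32]]
   so B = (13, 5)

B = (13, 5)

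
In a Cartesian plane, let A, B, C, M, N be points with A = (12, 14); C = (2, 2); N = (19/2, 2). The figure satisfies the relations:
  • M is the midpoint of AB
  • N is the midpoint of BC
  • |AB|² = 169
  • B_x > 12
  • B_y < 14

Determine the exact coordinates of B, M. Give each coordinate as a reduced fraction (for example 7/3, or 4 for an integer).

1. B_x = 17  [B = 2·N−C = 2·(19/2, 2)−(2, 2)]
2. B_y = 2  [B = 2·N−C = 2·(19/2, 2)−(2, 2)]
   so B = (17, 2)
3. M_x = 29/2  [2·M = A+B = (12, 14)+(17, 2)]
4. M_y = 8  [2·M = A+B = (12, 14)+(17, 2)]
   so M = (29/2, 8)

B = (17, 2)
M = (29/2, 8)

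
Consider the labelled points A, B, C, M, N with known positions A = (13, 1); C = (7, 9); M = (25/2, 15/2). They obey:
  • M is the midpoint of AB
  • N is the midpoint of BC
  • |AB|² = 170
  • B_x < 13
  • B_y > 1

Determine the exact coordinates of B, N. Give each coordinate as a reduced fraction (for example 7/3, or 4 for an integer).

B = (12, 14)
N = (19/2, 23/2)

1. B_x = 12  [B = 2·M−A = 2·(25/2, 15/2)−(13, 1)]
2. B_y = 14  [B = 2·M−A = 2·(25/2, 15/2)−(13, 1)]
   so B = (12, 14)
3. N_x = 19/2  [2·N = B+C = (12, 14)+(7, 9)]
4. N_y = 23/2  [2·N = B+C = (12, 14)+(7, 9)]
   so N = (19/2, 23/2)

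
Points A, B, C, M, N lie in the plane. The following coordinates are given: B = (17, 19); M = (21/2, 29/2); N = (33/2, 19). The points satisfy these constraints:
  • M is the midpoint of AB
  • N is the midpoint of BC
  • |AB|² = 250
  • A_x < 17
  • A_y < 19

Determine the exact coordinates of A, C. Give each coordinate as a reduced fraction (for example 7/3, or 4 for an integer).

1. A_x = 4  [A = 2·M−B = 2·(21/2, 29/2)−(17, 19)]
2. A_y = 10  [A = 2·M−B = 2·(21/2, 29/2)−(17, 19)]
   so A = (4, 10)
3. C_x = 16  [C = 2·N−B = 2·(33/2, 19)−(17, 19)]
4. C_y = 19  [C = 2·N−B = 2·(33/2, 19)−(17, 19)]
   so C = (16, 19)

A = (4, 10)
C = (16, 19)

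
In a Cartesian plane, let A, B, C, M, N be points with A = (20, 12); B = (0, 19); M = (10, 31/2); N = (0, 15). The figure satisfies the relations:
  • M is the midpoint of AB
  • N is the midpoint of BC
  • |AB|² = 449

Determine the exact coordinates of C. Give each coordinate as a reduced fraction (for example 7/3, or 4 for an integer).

1. C_x = 0  [C = 2·N−B = 2·(0, 15)−(0, 19)]
2. C_y = 11  [C = 2·N−B = 2·(0, 15)−(0, 19)]
   so C = (0, 11)

C = (0, 11)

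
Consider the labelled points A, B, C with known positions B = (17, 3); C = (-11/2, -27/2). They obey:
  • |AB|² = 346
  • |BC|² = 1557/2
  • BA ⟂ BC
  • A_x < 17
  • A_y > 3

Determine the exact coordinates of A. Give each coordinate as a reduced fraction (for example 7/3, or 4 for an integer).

1. A_x = 6  [[BA ⟂ BC ⇒ -45/2x-33/2y+432=0] ∩ [|A−(17, 3)|²=346]]
2. A_y = 18  [[BA ⟂ BC ⇒ -45/2x-33/2y+432=0] ∩ [|A−(17, 3)|²=346]]
   so A = (6, 18)

A = (6, 18)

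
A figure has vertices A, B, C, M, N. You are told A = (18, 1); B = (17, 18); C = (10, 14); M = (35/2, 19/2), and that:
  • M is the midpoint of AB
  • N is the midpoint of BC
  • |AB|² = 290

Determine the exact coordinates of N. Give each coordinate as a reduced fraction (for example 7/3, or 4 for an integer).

N = (27/2, 16)

1. N_x = 27/2  [2·N = B+C = (17, 18)+(10, 14)]
2. N_y = 16  [2·N = B+C = (17, 18)+(10, 14)]
   so N = (27/2, 16)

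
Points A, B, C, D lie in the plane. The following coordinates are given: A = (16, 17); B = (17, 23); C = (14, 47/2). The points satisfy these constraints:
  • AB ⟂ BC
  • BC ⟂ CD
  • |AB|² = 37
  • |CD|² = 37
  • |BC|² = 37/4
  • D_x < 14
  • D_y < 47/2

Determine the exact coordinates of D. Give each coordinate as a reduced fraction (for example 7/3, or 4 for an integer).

1. D_x = 13  [[BC ⟂ CD ⇒ -3x+1/2y+121/4=0] ∩ [|D−(14, 47/2)|²=37]]
2. D_y = 35/2  [[BC ⟂ CD ⇒ -3x+1/2y+121/4=0] ∩ [|D−(14, 47/2)|²=37]]
   so D = (13, 35/2)

D = (13, 35/2)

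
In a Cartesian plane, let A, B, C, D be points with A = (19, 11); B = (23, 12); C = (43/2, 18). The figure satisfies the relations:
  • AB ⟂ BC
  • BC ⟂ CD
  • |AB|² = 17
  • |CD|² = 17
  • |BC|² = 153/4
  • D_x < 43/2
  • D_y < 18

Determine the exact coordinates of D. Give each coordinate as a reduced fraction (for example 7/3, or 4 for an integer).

D = (35/2, 17)

1. D_x = 35/2  [[BC ⟂ CD ⇒ -3/2x+6y-303/4=0] ∩ [|D−(43/2, 18)|²=17]]
2. D_y = 17  [[BC ⟂ CD ⇒ -3/2x+6y-303/4=0] ∩ [|D−(43/2, 18)|²=17]]
   so D = (35/2, 17)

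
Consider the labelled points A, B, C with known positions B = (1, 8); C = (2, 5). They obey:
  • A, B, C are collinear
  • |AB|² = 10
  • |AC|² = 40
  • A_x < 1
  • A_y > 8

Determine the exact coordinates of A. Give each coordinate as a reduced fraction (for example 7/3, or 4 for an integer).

1. A_x = 0  [[A, B, C are collinear ⇒ 3x+1y-11=0] ∩ [|A−(1, 8)|²=10]]
2. A_y = 11  [[A, B, C are collinear ⇒ 3x+1y-11=0] ∩ [|A−(1, 8)|²=10]]
   so A = (0, 11)

A = (0, 11)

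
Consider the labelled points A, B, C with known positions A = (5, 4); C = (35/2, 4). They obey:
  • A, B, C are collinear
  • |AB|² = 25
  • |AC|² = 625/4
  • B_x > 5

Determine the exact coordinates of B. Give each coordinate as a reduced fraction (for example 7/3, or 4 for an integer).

B = (10, 4)

1. B_x = 10  [[A, B, C are collinear ⇒ -25/2y+50=0] ∩ [|B−(5, 4)|²=25]]
2. B_y = 4  [[A, B, C are collinear ⇒ -25/2y+50=0] ∩ [|B−(5, 4)|²=25]]
   so B = (10, 4)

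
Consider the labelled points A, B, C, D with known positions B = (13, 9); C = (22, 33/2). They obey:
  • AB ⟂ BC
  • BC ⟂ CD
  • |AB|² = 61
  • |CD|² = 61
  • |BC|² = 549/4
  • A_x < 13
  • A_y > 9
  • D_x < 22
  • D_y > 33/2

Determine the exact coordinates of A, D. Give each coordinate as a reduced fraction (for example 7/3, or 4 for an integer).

A = (8, 15)
D = (17, 45/2)

1. A_x = 8  [[AB ⟂ BC ⇒ -9x-15/2y+369/2=0] ∩ [|A−(13, 9)|²=61]]
2. A_y = 15  [[AB ⟂ BC ⇒ -9x-15/2y+369/2=0] ∩ [|A−(13, 9)|²=61]]
   so A = (8, 15)
3. D_x = 17  [[BC ⟂ CD ⇒ 9x+15/2y-1287/4=0] ∩ [|D−(22, 33/2)|²=61]]
4. D_y = 45/2  [[BC ⟂ CD ⇒ 9x+15/2y-1287/4=0] ∩ [|D−(22, 33/2)|²=61]]
   so D = (17, 45/2)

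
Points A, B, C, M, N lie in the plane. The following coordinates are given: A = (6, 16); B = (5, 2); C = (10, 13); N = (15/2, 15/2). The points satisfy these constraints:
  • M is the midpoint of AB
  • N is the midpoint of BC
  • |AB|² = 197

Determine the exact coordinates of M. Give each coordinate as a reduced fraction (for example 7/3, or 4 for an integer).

1. M_x = 11/2  [2·M = A+B = (6, 16)+(5, 2)]
2. M_y = 9  [2·M = A+B = (6, 16)+(5, 2)]
   so M = (11/2, 9)

M = (11/2, 9)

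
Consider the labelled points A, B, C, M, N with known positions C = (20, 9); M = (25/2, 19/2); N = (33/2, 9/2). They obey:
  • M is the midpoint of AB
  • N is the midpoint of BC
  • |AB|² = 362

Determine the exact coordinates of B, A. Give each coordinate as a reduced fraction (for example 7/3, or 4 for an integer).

B = (13, 0)
A = (12, 19)

1. B_x = 13  [B = 2·N−C = 2·(33/2, 9/2)−(20, 9)]
2. B_y = 0  [B = 2·N−C = 2·(33/2, 9/2)−(20, 9)]
   so B = (13, 0)
3. A_x = 12  [A = 2·M−B = 2·(25/2, 19/2)−(13, 0)]
4. A_y = 19  [A = 2·M−B = 2·(25/2, 19/2)−(13, 0)]
   so A = (12, 19)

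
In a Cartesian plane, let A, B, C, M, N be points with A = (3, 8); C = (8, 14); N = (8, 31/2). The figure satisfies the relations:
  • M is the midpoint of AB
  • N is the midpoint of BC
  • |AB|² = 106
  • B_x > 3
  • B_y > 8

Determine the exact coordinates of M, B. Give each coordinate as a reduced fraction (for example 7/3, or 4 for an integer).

1. B_x = 8  [B = 2·N−C = 2·(8, 31/2)−(8, 14)]
2. B_y = 17  [B = 2·N−C = 2·(8, 31/2)−(8, 14)]
   so B = (8, 17)
3. M_x = 11/2  [2·M = A+B = (3, 8)+(8, 17)]
4. M_y = 25/2  [2·M = A+B = (3, 8)+(8, 17)]
   so M = (11/2, 25/2)

M = (11/2, 25/2)
B = (8, 17)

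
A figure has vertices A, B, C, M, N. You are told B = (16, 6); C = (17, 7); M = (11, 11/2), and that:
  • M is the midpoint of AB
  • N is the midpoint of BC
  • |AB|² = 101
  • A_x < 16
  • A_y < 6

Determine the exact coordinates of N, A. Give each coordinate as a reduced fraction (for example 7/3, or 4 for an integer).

1. A_x = 6  [A = 2·M−B = 2·(11, 11/2)−(16, 6)]
2. A_y = 5  [A = 2·M−B = 2·(11, 11/2)−(16, 6)]
   so A = (6, 5)
3. N_x = 33/2  [2·N = B+C = (16, 6)+(17, 7)]
4. N_y = 13/2  [2·N = B+C = (16, 6)+(17, 7)]
   so N = (33/2, 13/2)

N = (33/2, 13/2)
A = (6, 5)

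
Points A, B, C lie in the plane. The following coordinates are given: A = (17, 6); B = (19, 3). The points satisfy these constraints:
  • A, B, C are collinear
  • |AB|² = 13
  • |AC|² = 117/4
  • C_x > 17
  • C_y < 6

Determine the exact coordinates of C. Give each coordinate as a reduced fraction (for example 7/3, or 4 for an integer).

C = (20, 3/2)

1. C_x = 20  [[A, B, C are collinear ⇒ 3x+2y-63=0] ∩ [|C−(17, 6)|²=117/4]]
2. C_y = 3/2  [[A, B, C are collinear ⇒ 3x+2y-63=0] ∩ [|C−(17, 6)|²=117/4]]
   so C = (20, 3/2)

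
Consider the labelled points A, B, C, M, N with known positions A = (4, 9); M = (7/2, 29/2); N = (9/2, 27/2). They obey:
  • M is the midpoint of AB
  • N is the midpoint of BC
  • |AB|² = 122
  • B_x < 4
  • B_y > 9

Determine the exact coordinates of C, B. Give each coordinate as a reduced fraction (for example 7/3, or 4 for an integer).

C = (6, 7)
B = (3, 20)

1. B_x = 3  [B = 2·M−A = 2·(7/2, 29/2)−(4, 9)]
2. B_y = 20  [B = 2·M−A = 2·(7/2, 29/2)−(4, 9)]
   so B = (3, 20)
3. C_x = 6  [C = 2·N−B = 2·(9/2, 27/2)−(3, 20)]
4. C_y = 7  [C = 2·N−B = 2·(9/2, 27/2)−(3, 20)]
   so C = (6, 7)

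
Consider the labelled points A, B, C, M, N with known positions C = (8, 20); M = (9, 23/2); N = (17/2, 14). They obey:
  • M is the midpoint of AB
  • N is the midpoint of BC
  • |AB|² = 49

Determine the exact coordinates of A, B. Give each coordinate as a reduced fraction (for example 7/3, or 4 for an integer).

1. B_x = 9  [B = 2·N−C = 2·(17/2, 14)−(8, 20)]
2. B_y = 8  [B = 2·N−C = 2·(17/2, 14)−(8, 20)]
   so B = (9, 8)
3. A_x = 9  [A = 2·M−B = 2·(9, 23/2)−(9, 8)]
4. A_y = 15  [A = 2·M−B = 2·(9, 23/2)−(9, 8)]
   so A = (9, 15)

A = (9, 15)
B = (9, 8)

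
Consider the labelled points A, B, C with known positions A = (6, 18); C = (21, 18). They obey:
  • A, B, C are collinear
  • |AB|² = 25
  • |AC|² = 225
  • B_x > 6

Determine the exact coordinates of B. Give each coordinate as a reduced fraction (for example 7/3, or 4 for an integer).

B = (11, 18)

1. B_x = 11  [[A, B, C are collinear ⇒ -15y+270=0] ∩ [|B−(6, 18)|²=25]]
2. B_y = 18  [[A, B, C are collinear ⇒ -15y+270=0] ∩ [|B−(6, 18)|²=25]]
   so B = (11, 18)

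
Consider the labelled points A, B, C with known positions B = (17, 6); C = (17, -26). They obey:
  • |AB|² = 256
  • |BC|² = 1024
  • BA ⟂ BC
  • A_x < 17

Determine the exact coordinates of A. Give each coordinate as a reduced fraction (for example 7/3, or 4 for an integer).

1. A_x = 1  [[BA ⟂ BC ⇒ -32y+192=0] ∩ [|A−(17, 6)|²=256]]
2. A_y = 6  [[BA ⟂ BC ⇒ -32y+192=0] ∩ [|A−(17, 6)|²=256]]
   so A = (1, 6)

A = (1, 6)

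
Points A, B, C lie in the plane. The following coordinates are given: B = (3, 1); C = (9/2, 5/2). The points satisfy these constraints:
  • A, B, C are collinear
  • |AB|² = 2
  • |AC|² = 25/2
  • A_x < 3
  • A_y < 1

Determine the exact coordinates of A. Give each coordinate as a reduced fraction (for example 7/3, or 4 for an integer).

1. A_x = 2  [[A, B, C are collinear ⇒ -3/2x+3/2y+3=0] ∩ [|A−(3, 1)|²=2]]
2. A_y = 0  [[A, B, C are collinear ⇒ -3/2x+3/2y+3=0] ∩ [|A−(3, 1)|²=2]]
   so A = (2, 0)

A = (2, 0)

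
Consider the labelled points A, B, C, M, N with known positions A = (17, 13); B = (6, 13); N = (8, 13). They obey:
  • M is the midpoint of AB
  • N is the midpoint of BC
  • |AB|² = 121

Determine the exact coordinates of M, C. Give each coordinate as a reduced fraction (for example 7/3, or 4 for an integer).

1. M_x = 23/2  [2·M = A+B = (17, 13)+(6, 13)]
2. M_y = 13  [2·M = A+B = (17, 13)+(6, 13)]
   so M = (23/2, 13)
3. C_x = 10  [C = 2·N−B = 2·(8, 13)−(6, 13)]
4. C_y = 13  [C = 2·N−B = 2·(8, 13)−(6, 13)]
   so C = (10, 13)

M = (23/2, 13)
C = (10, 13)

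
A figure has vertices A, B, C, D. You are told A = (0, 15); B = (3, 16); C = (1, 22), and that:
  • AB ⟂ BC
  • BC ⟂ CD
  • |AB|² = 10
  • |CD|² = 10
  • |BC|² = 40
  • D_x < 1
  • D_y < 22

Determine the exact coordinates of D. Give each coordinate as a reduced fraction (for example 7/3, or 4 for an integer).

D = (-2, 21)

1. D_x = -2  [[BC ⟂ CD ⇒ -2x+6y-130=0] ∩ [|D−(1, 22)|²=10]]
2. D_y = 21  [[BC ⟂ CD ⇒ -2x+6y-130=0] ∩ [|D−(1, 22)|²=10]]
   so D = (-2, 21)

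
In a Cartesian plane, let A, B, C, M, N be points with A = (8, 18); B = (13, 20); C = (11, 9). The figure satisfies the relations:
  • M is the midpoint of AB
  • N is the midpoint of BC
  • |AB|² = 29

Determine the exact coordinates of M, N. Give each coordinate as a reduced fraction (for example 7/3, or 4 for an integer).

M = (21/2, 19)
N = (12, 29/2)

1. M_x = 21/2  [2·M = A+B = (8, 18)+(13, 20)]
2. M_y = 19  [2·M = A+B = (8, 18)+(13, 20)]
   so M = (21/2, 19)
3. N_x = 12  [2·N = B+C = (13, 20)+(11, 9)]
4. N_y = 29/2  [2·N = B+C = (13, 20)+(11, 9)]
   so N = (12, 29/2)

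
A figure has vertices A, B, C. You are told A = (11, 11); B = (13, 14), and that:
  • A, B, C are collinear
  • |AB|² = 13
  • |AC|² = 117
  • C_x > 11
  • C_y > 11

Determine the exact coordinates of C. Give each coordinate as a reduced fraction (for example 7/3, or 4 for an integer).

1. C_x = 17  [[A, B, C are collinear ⇒ -3x+2y+11=0] ∩ [|C−(11, 11)|²=117]]
2. C_y = 20  [[A, B, C are collinear ⇒ -3x+2y+11=0] ∩ [|C−(11, 11)|²=117]]
   so C = (17, 20)

C = (17, 20)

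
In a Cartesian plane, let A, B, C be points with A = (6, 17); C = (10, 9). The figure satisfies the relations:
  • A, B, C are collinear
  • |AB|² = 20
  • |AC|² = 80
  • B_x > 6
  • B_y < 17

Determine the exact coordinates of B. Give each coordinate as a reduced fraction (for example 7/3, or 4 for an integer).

1. B_x = 8  [[A, B, C are collinear ⇒ -8x-4y+116=0] ∩ [|B−(6, 17)|²=20]]
2. B_y = 13  [[A, B, C are collinear ⇒ -8x-4y+116=0] ∩ [|B−(6, 17)|²=20]]
   so B = (8, 13)

B = (8, 13)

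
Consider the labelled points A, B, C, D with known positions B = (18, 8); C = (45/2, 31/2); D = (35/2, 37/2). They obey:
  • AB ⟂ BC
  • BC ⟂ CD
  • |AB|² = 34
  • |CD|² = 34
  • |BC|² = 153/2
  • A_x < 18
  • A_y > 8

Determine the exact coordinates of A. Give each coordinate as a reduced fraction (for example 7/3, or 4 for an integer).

1. A_x = 13  [[AB ⟂ BC ⇒ -9/2x-15/2y+141=0] ∩ [|A−(18, 8)|²=34]]
2. A_y = 11  [[AB ⟂ BC ⇒ -9/2x-15/2y+141=0] ∩ [|A−(18, 8)|²=34]]
   so A = (13, 11)

A = (13, 11)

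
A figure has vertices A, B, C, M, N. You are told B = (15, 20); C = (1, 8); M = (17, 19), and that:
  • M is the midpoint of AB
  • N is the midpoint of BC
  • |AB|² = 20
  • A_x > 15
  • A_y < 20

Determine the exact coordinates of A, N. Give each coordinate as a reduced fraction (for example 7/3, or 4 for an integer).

A = (19, 18)
N = (8, 14)

1. A_x = 19  [A = 2·M−B = 2·(17, 19)−(15, 20)]
2. A_y = 18  [A = 2·M−B = 2·(17, 19)−(15, 20)]
   so A = (19, 18)
3. N_x = 8  [2·N = B+C = (15, 20)+(1, 8)]
4. N_y = 14  [2·N = B+C = (15, 20)+(1, 8)]
   so N = (8, 14)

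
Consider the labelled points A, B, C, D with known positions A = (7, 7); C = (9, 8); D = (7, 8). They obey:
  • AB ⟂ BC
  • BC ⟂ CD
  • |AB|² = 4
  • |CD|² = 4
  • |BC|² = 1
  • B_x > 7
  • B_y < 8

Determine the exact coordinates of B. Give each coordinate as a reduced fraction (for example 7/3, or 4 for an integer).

1. B_x = 9  [[BC ⟂ CD ⇒ 2x-18=0] ∩ [|B−(7, 7)|²=4]]
2. B_y = 7  [[BC ⟂ CD ⇒ 2x-18=0] ∩ [|B−(7, 7)|²=4]]
   so B = (9, 7)

B = (9, 7)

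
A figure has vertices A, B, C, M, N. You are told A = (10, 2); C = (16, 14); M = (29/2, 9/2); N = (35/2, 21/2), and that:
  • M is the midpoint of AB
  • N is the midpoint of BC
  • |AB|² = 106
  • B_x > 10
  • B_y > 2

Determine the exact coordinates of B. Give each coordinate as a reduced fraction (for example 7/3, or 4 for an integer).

B = (19, 7)

1. B_x = 19  [B = 2·M−A = 2·(29/2, 9/2)−(10, 2)]
2. B_y = 7  [B = 2·M−A = 2·(29/2, 9/2)−(10, 2)]
   so B = (19, 7)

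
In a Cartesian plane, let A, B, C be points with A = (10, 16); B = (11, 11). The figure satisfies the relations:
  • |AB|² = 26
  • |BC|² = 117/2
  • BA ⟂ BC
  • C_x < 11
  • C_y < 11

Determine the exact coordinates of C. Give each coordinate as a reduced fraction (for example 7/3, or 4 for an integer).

C = (7/2, 19/2)

1. C_x = 7/2  [[BA ⟂ BC ⇒ -1x+5y-44=0] ∩ [|C−(11, 11)|²=117/2]]
2. C_y = 19/2  [[BA ⟂ BC ⇒ -1x+5y-44=0] ∩ [|C−(11, 11)|²=117/2]]
   so C = (7/2, 19/2)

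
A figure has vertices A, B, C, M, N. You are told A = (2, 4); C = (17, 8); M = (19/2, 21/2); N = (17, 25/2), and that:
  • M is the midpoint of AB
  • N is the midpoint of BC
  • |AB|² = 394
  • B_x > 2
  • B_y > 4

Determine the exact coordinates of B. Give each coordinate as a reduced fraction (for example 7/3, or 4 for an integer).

1. B_x = 17  [B = 2·M−A = 2·(19/2, 21/2)−(2, 4)]
2. B_y = 17  [B = 2·M−A = 2·(19/2, 21/2)−(2, 4)]
   so B = (17, 17)

B = (17, 17)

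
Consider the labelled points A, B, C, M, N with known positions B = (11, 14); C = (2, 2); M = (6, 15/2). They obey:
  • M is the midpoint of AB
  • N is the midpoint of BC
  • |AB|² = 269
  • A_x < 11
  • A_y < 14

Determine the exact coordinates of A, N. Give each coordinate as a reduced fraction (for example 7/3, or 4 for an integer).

A = (1, 1)
N = (13/2, 8)

1. A_x = 1  [A = 2·M−B = 2·(6, 15/2)−(11, 14)]
2. A_y = 1  [A = 2·M−B = 2·(6, 15/2)−(11, 14)]
   so A = (1, 1)
3. N_x = 13/2  [2·N = B+C = (11, 14)+(2, 2)]
4. N_y = 8  [2·N = B+C = (11, 14)+(2, 2)]
   so N = (13/2, 8)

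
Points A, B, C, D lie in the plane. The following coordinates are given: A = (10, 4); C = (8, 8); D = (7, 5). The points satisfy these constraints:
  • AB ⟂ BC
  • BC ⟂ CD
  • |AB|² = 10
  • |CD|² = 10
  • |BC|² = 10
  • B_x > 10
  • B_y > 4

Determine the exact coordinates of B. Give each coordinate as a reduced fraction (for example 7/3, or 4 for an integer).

B = (11, 7)

1. B_x = 11  [[BC ⟂ CD ⇒ 1x+3y-32=0] ∩ [|B−(10, 4)|²=10]]
2. B_y = 7  [[BC ⟂ CD ⇒ 1x+3y-32=0] ∩ [|B−(10, 4)|²=10]]
   so B = (11, 7)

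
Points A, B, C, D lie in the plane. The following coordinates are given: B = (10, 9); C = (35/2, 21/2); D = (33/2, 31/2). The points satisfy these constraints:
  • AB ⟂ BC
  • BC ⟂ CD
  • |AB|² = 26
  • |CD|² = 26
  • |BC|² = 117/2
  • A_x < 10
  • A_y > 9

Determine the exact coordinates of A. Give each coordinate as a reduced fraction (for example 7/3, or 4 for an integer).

A = (9, 14)

1. A_x = 9  [[AB ⟂ BC ⇒ -15/2x-3/2y+177/2=0] ∩ [|A−(10, 9)|²=26]]
2. A_y = 14  [[AB ⟂ BC ⇒ -15/2x-3/2y+177/2=0] ∩ [|A−(10, 9)|²=26]]
   so A = (9, 14)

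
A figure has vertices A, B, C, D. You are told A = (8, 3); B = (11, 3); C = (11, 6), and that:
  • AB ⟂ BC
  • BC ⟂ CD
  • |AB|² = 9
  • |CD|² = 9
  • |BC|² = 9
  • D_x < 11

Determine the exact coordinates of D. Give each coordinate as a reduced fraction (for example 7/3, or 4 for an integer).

1. D_x = 8  [[BC ⟂ CD ⇒ 3y-18=0] ∩ [|D−(11, 6)|²=9]]
2. D_y = 6  [[BC ⟂ CD ⇒ 3y-18=0] ∩ [|D−(11, 6)|²=9]]
   so D = (8, 6)

D = (8, 6)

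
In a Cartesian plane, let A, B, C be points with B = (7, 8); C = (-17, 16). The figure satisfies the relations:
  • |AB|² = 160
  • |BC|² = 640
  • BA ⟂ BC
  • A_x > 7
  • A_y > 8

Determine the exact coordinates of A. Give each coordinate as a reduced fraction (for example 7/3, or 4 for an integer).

A = (11, 20)

1. A_x = 11  [[BA ⟂ BC ⇒ -24x+8y+104=0] ∩ [|A−(7, 8)|²=160]]
2. A_y = 20  [[BA ⟂ BC ⇒ -24x+8y+104=0] ∩ [|A−(7, 8)|²=160]]
   so A = (11, 20)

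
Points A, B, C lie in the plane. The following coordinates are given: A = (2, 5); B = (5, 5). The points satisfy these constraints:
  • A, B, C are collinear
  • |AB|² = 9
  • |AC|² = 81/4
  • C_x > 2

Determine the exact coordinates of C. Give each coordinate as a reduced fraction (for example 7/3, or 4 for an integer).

C = (13/2, 5)

1. C_x = 13/2  [[A, B, C are collinear ⇒ 3y-15=0] ∩ [|C−(2, 5)|²=81/4]]
2. C_y = 5  [[A, B, C are collinear ⇒ 3y-15=0] ∩ [|C−(2, 5)|²=81/4]]
   so C = (13/2, 5)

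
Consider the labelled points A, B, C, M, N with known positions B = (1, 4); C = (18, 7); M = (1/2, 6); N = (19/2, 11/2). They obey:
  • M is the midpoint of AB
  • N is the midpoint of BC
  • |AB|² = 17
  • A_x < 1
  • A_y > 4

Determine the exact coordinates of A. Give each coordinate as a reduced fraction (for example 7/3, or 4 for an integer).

1. A_x = 0  [A = 2·M−B = 2·(1/2, 6)−(1, 4)]
2. A_y = 8  [A = 2·M−B = 2·(1/2, 6)−(1, 4)]
   so A = (0, 8)

A = (0, 8)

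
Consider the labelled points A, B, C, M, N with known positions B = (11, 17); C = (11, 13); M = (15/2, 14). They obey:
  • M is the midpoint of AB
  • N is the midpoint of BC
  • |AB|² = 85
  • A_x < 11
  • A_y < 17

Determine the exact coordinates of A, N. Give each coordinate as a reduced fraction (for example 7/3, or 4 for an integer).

A = (4, 11)
N = (11, 15)

1. A_x = 4  [A = 2·M−B = 2·(15/2, 14)−(11, 17)]
2. A_y = 11  [A = 2·M−B = 2·(15/2, 14)−(11, 17)]
   so A = (4, 11)
3. N_x = 11  [2·N = B+C = (11, 17)+(11, 13)]
4. N_y = 15  [2·N = B+C = (11, 17)+(11, 13)]
   so N = (11, 15)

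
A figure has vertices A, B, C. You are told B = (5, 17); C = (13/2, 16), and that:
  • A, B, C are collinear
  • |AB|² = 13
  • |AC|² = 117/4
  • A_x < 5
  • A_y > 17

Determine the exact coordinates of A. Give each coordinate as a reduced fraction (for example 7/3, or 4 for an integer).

1. A_x = 2  [[A, B, C are collinear ⇒ 1x+3/2y-61/2=0] ∩ [|A−(5, 17)|²=13]]
2. A_y = 19  [[A, B, C are collinear ⇒ 1x+3/2y-61/2=0] ∩ [|A−(5, 17)|²=13]]
   so A = (2, 19)

A = (2, 19)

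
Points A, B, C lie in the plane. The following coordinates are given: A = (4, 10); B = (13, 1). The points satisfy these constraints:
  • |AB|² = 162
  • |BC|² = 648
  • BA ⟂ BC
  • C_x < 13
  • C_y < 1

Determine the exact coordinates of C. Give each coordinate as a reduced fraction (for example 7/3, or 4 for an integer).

C = (-5, -17)

1. C_x = -5  [[BA ⟂ BC ⇒ -9x+9y+108=0] ∩ [|C−(13, 1)|²=648]]
2. C_y = -17  [[BA ⟂ BC ⇒ -9x+9y+108=0] ∩ [|C−(13, 1)|²=648]]
   so C = (-5, -17)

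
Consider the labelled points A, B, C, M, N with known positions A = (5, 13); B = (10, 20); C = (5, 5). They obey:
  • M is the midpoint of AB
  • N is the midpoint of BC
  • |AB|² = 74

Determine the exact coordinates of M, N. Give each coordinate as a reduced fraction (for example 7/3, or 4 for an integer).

M = (15/2, 33/2)
N = (15/2, 25/2)

1. M_x = 15/2  [2·M = A+B = (5, 13)+(10, 20)]
2. M_y = 33/2  [2·M = A+B = (5, 13)+(10, 20)]
   so M = (15/2, 33/2)
3. N_x = 15/2  [2·N = B+C = (10, 20)+(5, 5)]
4. N_y = 25/2  [2·N = B+C = (10, 20)+(5, 5)]
   so N = (15/2, 25/2)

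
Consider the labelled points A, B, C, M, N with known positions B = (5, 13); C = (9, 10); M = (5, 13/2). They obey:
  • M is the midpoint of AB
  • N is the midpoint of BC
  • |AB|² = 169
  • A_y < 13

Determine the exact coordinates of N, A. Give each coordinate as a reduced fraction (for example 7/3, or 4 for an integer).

1. A_x = 5  [A = 2·M−B = 2·(5, 13/2)−(5, 13)]
2. A_y = 0  [A = 2·M−B = 2·(5, 13/2)−(5, 13)]
   so A = (5, 0)
3. N_x = 7  [2·N = B+C = (5, 13)+(9, 10)]
4. N_y = 23/2  [2·N = B+C = (5, 13)+(9, 10)]
   so N = (7, 23/2)

N = (7, 23/2)
A = (5, 0)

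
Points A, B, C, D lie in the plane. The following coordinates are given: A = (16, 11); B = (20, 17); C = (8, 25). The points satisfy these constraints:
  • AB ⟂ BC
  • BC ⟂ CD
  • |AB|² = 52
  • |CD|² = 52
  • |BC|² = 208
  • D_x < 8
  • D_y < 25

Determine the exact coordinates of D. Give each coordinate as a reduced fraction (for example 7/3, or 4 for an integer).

D = (4, 19)

1. D_x = 4  [[BC ⟂ CD ⇒ -12x+8y-104=0] ∩ [|D−(8, 25)|²=52]]
2. D_y = 19  [[BC ⟂ CD ⇒ -12x+8y-104=0] ∩ [|D−(8, 25)|²=52]]
   so D = (4, 19)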